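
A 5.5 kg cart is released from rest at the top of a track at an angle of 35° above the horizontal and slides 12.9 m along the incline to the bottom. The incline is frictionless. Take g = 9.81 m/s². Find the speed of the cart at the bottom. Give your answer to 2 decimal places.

12.05 m/s

The weight component along the incline is mg sin 35° = 30.947 N and the normal force is N = mg cos 35° = 44.197 N.
With no friction, a = g sin 35° = 5.6268 m/s².
Starting from rest over a distance of 12.9 m, v² = 2aL = 2 × 5.6268 × 12.9 = 145.1714, so v = 12.0487 m/s.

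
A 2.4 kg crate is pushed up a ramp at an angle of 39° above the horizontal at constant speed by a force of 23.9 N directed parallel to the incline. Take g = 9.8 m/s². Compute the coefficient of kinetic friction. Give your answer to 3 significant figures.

At constant speed ΣF = 0 along the incline. The applied 23.9 N acts up the slope; the weight component mg sin 39° = 14.802 N and kinetic friction μN both act down the slope.
So 23.9 = 14.802 + μ × 18.278, giving μ = (23.9 − 14.802) / 18.278 = 0.4978.

0.498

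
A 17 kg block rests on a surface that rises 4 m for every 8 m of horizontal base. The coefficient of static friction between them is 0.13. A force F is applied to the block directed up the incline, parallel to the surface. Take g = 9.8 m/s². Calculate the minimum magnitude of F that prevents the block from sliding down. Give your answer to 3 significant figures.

The normal force is N = mg cos 26.57° = 149.012 N. With F at its minimum the block is on the verge of sliding down, so static friction is at its maximum μ_s N = 0.13 × 149.012 = 19.372 N and acts up the slope.
Equilibrium along the incline: F + μ_s N = mg sin 26.57°, so F = 74.506 − 19.372 = 55.134 N.

55.1 N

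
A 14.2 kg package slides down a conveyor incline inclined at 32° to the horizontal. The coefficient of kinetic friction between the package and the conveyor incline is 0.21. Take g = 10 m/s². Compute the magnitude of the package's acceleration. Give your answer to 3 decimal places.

3.518 m/s²

Resolving the weight along the incline: the component pulling the package down the slope is mg sin 32° = 14.2 × 10 × 0.5299 = 75.246 N, and the normal force is N = mg cos 32° = 14.2 × 10 × 0.8480 = 120.416 N.
Kinetic friction acts up the slope with magnitude f = μN = 0.21 × 120.416 = 25.287 N.
Net force along the incline is 75.246 − 25.287 = 49.959 N, so a = 49.959 / 14.2 = 3.5182 m/s².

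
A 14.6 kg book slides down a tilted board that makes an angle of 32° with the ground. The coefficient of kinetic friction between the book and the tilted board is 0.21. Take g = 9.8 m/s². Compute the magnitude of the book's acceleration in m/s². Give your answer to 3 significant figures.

Resolving the weight along the incline: the component pulling the book down the slope is mg sin 32° = 14.6 × 9.8 × 0.5299 = 75.818 N, and the normal force is N = mg cos 32° = 14.6 × 9.8 × 0.8480 = 121.332 N.
Kinetic friction acts up the slope with magnitude f = μN = 0.21 × 121.332 = 25.480 N.
Net force along the incline is 75.818 − 25.480 = 50.338 N, so a = 50.338 / 14.6 = 3.4478 m/s².

3.45 m/s²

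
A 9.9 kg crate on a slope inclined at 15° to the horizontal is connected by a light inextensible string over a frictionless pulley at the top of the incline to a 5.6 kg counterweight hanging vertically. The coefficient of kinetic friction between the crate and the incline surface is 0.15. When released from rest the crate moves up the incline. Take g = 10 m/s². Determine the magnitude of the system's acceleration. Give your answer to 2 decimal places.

1.03 m/s²

For the crate on the incline: the weight component along the slope is m₁g sin 15° = 9.9 × 10 × 0.2588 = 25.621 N and the normal force is N = m₁g cos 15° = 95.627 N.
Kinetic friction opposes the crate's motion up the incline: f = μN = 0.15 × 95.627 = 14.344 N acting down the slope.
Newton's second law for the crate (up-slope positive): T − 25.621 − 14.344 = 9.9 a. For the hanging counterweight (downward positive): 5.6 × 10 − T = 5.6 a.
Adding the two equations eliminates T: 16.035 = 15.5 a, so a = 1.0345 m/s².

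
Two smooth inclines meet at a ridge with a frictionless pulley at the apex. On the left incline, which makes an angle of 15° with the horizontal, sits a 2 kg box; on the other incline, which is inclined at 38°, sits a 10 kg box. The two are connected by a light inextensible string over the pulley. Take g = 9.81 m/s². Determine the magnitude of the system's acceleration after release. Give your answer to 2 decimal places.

4.61 m/s²

Resolve each weight along its own incline: the 2 kg mass has component 2 × 9.81 × sin 15° = 5.078 N down its slope, and the 10 kg mass has 10 × 9.81 × sin 38° = 60.396 N down its slope.
The 10 kg side's 60.396 N exceeds the other side's 5.078 N, so that mass slides down and the 2 kg mass slides up. Taking that direction as positive, Newton's second law for the whole system gives 60.396 − 5.078 = (2 + 10) a, so a = 55.318 / 12 = 4.6098 m/s².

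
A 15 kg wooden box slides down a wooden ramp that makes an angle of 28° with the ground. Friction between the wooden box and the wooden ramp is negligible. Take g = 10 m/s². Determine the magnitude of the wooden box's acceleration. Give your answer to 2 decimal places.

Resolving the weight along the incline: the component pulling the wooden box down the slope is mg sin 28° = 15 × 10 × 0.4695 = 70.425 N, and the normal force is N = mg cos 28° = 15 × 10 × 0.8829 = 132.435 N.
With no friction the net force along the incline is 70.425 N, so a = g sin 28° = 70.425 / 15 = 4.6950 m/s².

4.69 m/s²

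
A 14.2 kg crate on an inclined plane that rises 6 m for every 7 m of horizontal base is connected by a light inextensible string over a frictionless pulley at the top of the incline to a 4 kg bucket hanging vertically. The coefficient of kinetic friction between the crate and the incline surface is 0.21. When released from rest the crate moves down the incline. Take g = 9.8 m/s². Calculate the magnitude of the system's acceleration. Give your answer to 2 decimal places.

1.60 m/s²

For the crate on the incline: the weight component along the slope is m₁g sin 40.60° = 14.2 × 9.8 × 0.6508 = 90.565 N and the normal force is N = m₁g cos 40.60° = 105.658 N.
Kinetic friction opposes the crate's motion down the incline: f = μN = 0.21 × 105.658 = 22.188 N acting up the slope.
Newton's second law for the crate (down-slope positive): 90.565 − 22.188 − T = 14.2 a. For the hanging bucket (upward positive): T − 4 × 9.8 = 4 a.
Adding the two equations eliminates T: 29.177 = 18.2 a, so a = 1.6031 m/s².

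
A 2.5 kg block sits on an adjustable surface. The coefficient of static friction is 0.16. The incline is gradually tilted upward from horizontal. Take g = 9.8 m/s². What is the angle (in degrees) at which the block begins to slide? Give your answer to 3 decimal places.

9.090°

At the threshold of sliding, static friction is at its maximum μ_s N and exactly balances the weight component along the incline: mg sin θ = μ_s mg cos θ.
Hence tan θ = μ_s = 0.16, so θ = arctan(0.16) = 9.0903°.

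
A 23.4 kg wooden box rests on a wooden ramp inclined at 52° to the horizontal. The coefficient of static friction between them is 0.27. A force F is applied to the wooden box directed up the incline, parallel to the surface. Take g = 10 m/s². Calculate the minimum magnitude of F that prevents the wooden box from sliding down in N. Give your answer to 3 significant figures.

145 N

The normal force is N = mg cos 52° = 144.065 N. With F at its minimum the wooden box is on the verge of sliding down, so static friction is at its maximum μ_s N = 0.27 × 144.065 = 38.898 N and acts up the slope.
Equilibrium along the incline: F + μ_s N = mg sin 52°, so F = 184.395 − 38.898 = 145.497 N.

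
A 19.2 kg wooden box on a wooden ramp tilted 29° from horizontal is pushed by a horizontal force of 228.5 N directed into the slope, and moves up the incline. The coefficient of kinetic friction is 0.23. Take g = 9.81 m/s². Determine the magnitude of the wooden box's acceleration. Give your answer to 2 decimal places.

2.35 m/s²

The horizontal push has components F cos 29° = 228.5 × 0.8746 = 199.846 N up the incline and F sin 29° = 228.5 × 0.4848 = 110.777 N pressing into the surface.
The normal force is therefore N = mg cos 29° + F sin 29° = 164.733 + 110.777 = 275.510 N, and kinetic friction down the slope is μN = 0.23 × 275.510 = 63.367 N.
Along the incline: F cos 29° − mg sin 29° − μN = ma, so 199.846 − 91.313 − 63.367 = 19.2 a, giving a = 2.3524 m/s².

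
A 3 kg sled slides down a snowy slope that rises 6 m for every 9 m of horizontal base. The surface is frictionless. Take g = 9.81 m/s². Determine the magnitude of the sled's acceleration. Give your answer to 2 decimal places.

Resolving the weight along the incline: the component pulling the sled down the slope is mg sin 33.69° = 3 × 9.81 × 0.5547 = 16.325 N, and the normal force is N = mg cos 33.69° = 3 × 9.81 × 0.8321 = 24.489 N.
With no friction the net force along the incline is 16.325 N, so a = g sin 33.69° = 16.325 / 3 = 5.4417 m/s².

5.44 m/s²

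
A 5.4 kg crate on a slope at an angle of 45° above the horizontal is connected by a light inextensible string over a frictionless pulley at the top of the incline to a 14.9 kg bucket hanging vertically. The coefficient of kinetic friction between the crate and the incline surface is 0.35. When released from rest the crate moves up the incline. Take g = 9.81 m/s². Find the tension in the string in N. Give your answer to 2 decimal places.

76.00 N

For the crate on the incline: the weight component along the slope is m₁g sin 45° = 5.4 × 9.81 × 0.7071 = 37.458 N and the normal force is N = m₁g cos 45° = 37.458 N.
Kinetic friction opposes the crate's motion up the incline: f = μN = 0.35 × 37.458 = 13.110 N acting down the slope.
Newton's second law for the crate (up-slope positive): T − 37.458 − 13.110 = 5.4 a. For the hanging bucket (downward positive): 14.9 × 9.81 − T = 14.9 a.
Adding the two equations eliminates T: 95.601 = 20.3 a, so a = 4.7094 m/s².
Then from the hanging bucket's equation, T = 14.9 × (9.81 − 4.7094) = 75.999 N.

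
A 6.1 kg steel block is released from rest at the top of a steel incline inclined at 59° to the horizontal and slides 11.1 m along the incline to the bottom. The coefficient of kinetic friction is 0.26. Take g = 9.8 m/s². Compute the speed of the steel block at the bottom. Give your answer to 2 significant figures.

13 m/s

The weight component along the incline is mg sin 59° = 51.241 N and the normal force is N = mg cos 59° = 30.789 N.
Friction up the slope is f = μN = 0.26 × 30.789 = 8.005 N, so the net downslope force is 51.241 − 8.005 = 43.236 N and a = 43.236 / 6.1 = 7.0879 m/s².
Starting from rest over a distance of 11.1 m, v² = 2aL = 2 × 7.0879 × 11.1 = 157.3514, so v = 12.5440 m/s.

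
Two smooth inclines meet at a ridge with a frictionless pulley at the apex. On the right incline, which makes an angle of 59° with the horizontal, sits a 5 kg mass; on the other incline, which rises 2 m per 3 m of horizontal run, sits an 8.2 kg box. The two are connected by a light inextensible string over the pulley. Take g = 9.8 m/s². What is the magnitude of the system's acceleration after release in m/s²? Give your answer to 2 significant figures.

0.20 m/s²

Resolve each weight along its own incline: the 5 kg mass has component 5 × 9.8 × sin 59° = 42.001 N down its slope, and the 8.2 kg mass has 8.2 × 9.8 × sin 33.69° = 44.576 N down its slope.
The 8.2 kg side's 44.576 N exceeds the other side's 42.001 N, so that mass slides down and the 5 kg mass slides up. Taking that direction as positive, Newton's second law for the whole system gives 44.576 − 42.001 = (5 + 8.2) a, so a = 2.575 / 13.2 = 0.1951 m/s².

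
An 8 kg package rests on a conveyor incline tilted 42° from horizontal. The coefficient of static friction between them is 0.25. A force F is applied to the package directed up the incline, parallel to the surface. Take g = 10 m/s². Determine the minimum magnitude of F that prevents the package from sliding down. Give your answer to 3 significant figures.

38.7 N

The normal force is N = mg cos 42° = 59.452 N. With F at its minimum the package is on the verge of sliding down, so static friction is at its maximum μ_s N = 0.25 × 59.452 = 14.863 N and acts up the slope.
Equilibrium along the incline: F + μ_s N = mg sin 42°, so F = 53.530 − 14.863 = 38.667 N.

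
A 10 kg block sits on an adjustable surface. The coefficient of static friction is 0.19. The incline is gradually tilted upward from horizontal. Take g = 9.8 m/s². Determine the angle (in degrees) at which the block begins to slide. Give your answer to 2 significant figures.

11°

At the threshold of sliding, static friction is at its maximum μ_s N and exactly balances the weight component along the incline: mg sin θ = μ_s mg cos θ.
Hence tan θ = μ_s = 0.19, so θ = arctan(0.19) = 10.7580°.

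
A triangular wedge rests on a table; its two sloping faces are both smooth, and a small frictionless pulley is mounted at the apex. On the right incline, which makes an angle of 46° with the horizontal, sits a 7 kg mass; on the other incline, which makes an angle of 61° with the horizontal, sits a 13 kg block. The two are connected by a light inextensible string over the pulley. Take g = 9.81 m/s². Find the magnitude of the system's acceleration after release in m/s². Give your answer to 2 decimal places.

3.11 m/s²

Resolve each weight along its own incline: the 7 kg mass has component 7 × 9.81 × sin 46° = 49.397 N down its slope, and the 13 kg mass has 13 × 9.81 × sin 61° = 111.540 N down its slope.
The 13 kg side's 111.540 N exceeds the other side's 49.397 N, so that mass slides down and the 7 kg mass slides up. Taking that direction as positive, Newton's second law for the whole system gives 111.540 − 49.397 = (7 + 13) a, so a = 62.143 / 20 = 3.1071 m/s².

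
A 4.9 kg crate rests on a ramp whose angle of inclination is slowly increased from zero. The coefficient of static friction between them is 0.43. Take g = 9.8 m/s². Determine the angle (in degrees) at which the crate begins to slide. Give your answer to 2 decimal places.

At the threshold of sliding, static friction is at its maximum μ_s N and exactly balances the weight component along the incline: mg sin θ = μ_s mg cos θ.
Hence tan θ = μ_s = 0.43, so θ = arctan(0.43) = 23.2677°.

23.27°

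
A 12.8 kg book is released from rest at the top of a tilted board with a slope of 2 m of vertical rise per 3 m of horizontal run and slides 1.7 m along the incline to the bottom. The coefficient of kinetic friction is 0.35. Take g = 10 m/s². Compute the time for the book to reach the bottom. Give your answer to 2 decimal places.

1.14 s

The weight component along the incline is mg sin 33.69° = 71.002 N and the normal force is N = mg cos 33.69° = 106.502 N.
Friction up the slope is f = μN = 0.35 × 106.502 = 37.276 N, so the net downslope force is 71.002 − 37.276 = 33.726 N and a = 33.726 / 12.8 = 2.6348 m/s².
Starting from rest, L = ½at², so t = √(2L/a) = √(2 × 1.7 / 2.6348) = 1.1360 s.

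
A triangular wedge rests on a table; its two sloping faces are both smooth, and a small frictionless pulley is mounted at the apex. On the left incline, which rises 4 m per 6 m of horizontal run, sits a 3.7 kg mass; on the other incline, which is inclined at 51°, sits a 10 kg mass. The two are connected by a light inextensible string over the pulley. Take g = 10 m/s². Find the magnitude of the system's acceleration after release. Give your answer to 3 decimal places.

4.175 m/s²

Resolve each weight along its own incline: the 3.7 kg mass has component 3.7 × 10 × sin 33.69° = 20.524 N down its slope, and the 10 kg mass has 10 × 10 × sin 51° = 77.715 N down its slope.
The 10 kg side's 77.715 N exceeds the other side's 20.524 N, so that mass slides down and the 3.7 kg mass slides up. Taking that direction as positive, Newton's second law for the whole system gives 77.715 − 20.524 = (3.7 + 10) a, so a = 57.191 / 13.7 = 4.1745 m/s².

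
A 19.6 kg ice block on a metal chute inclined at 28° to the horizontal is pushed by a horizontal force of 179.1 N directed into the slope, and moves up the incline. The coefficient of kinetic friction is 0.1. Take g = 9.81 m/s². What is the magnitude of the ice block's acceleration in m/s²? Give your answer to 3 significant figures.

2.17 m/s²

The horizontal push has components F cos 28° = 179.1 × 0.8829 = 158.127 N up the incline and F sin 28° = 179.1 × 0.4695 = 84.087 N pressing into the surface.
The normal force is therefore N = mg cos 28° + F sin 28° = 169.760 + 84.087 = 253.847 N, and kinetic friction down the slope is μN = 0.1 × 253.847 = 25.385 N.
Along the incline: F cos 28° − mg sin 28° − μN = ma, so 158.127 − 90.274 − 25.385 = 19.6 a, giving a = 2.1667 m/s².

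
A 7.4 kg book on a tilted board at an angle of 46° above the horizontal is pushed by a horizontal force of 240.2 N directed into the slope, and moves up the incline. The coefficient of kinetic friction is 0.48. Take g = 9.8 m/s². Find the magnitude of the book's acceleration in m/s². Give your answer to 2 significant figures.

1.0 m/s²

The horizontal push has components F cos 46° = 240.2 × 0.6947 = 166.867 N up the incline and F sin 46° = 240.2 × 0.7193 = 172.776 N pressing into the surface.
The normal force is therefore N = mg cos 46° + F sin 46° = 50.380 + 172.776 = 223.156 N, and kinetic friction down the slope is μN = 0.48 × 223.156 = 107.115 N.
Along the incline: F cos 46° − mg sin 46° − μN = ma, so 166.867 − 52.164 − 107.115 = 7.4 a, giving a = 1.0254 m/s².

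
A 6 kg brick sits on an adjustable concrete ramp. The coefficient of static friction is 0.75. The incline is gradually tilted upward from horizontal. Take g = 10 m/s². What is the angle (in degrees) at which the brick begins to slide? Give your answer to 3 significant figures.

36.9°

At the threshold of sliding, static friction is at its maximum μ_s N and exactly balances the weight component along the incline: mg sin θ = μ_s mg cos θ.
Hence tan θ = μ_s = 0.75, so θ = arctan(0.75) = 36.8699°.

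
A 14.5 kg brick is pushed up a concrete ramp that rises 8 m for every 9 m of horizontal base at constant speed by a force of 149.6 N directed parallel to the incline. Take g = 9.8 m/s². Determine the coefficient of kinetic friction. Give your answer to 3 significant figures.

0.520

At constant speed ΣF = 0 along the incline. The applied 149.6 N acts up the slope; the weight component mg sin 41.63° = 94.406 N and kinetic friction μN both act down the slope.
So 149.6 = 94.406 + μ × 106.207, giving μ = (149.6 − 94.406) / 106.207 = 0.5197.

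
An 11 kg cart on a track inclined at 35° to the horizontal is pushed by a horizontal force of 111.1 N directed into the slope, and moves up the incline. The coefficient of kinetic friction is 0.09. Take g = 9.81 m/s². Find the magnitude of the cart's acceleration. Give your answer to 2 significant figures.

1.4 m/s²

The horizontal push has components F cos 35° = 111.1 × 0.8192 = 91.013 N up the incline and F sin 35° = 111.1 × 0.5736 = 63.727 N pressing into the surface.
The normal force is therefore N = mg cos 35° + F sin 35° = 88.400 + 63.727 = 152.127 N, and kinetic friction down the slope is μN = 0.09 × 152.127 = 13.691 N.
Along the incline: F cos 35° − mg sin 35° − μN = ma, so 91.013 − 61.897 − 13.691 = 11 a, giving a = 1.4023 m/s².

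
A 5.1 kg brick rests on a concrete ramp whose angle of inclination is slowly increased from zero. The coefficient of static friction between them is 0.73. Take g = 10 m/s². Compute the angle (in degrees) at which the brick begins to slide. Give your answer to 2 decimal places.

At the threshold of sliding, static friction is at its maximum μ_s N and exactly balances the weight component along the incline: mg sin θ = μ_s mg cos θ.
Hence tan θ = μ_s = 0.73, so θ = arctan(0.73) = 36.1294°.

36.13°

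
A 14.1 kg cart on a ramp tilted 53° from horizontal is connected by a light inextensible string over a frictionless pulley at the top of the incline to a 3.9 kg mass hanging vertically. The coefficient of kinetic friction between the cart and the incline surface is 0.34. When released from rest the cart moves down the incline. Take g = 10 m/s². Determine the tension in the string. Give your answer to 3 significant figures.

48.7 N

For the cart on the incline: the weight component along the slope is m₁g sin 53° = 14.1 × 10 × 0.7986 = 112.603 N and the normal force is N = m₁g cos 53° = 84.856 N.
Kinetic friction opposes the cart's motion down the incline: f = μN = 0.34 × 84.856 = 28.851 N acting up the slope.
Newton's second law for the cart (down-slope positive): 112.603 − 28.851 − T = 14.1 a. For the hanging mass (upward positive): T − 3.9 × 10 = 3.9 a.
Adding the two equations eliminates T: 44.752 = 18 a, so a = 2.4862 m/s².
Then from the hanging mass's equation, T = 3.9 × (10 + 2.4862) = 48.696 N.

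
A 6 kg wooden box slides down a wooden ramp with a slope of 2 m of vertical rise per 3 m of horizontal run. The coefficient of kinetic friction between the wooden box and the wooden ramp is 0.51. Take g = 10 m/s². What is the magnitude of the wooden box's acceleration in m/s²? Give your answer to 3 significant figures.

Resolving the weight along the incline: the component pulling the wooden box down the slope is mg sin 33.69° = 6 × 10 × 0.5547 = 33.282 N, and the normal force is N = mg cos 33.69° = 6 × 10 × 0.8321 = 49.926 N.
Kinetic friction acts up the slope with magnitude f = μN = 0.51 × 49.926 = 25.462 N.
Net force along the incline is 33.282 − 25.462 = 7.820 N, so a = 7.820 / 6 = 1.3033 m/s².

1.30 m/s²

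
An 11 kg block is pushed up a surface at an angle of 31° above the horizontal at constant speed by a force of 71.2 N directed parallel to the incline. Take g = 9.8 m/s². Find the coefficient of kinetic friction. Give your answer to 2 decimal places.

At constant speed ΣF = 0 along the incline. The applied 71.2 N acts up the slope; the weight component mg sin 31° = 55.521 N and kinetic friction μN both act down the slope.
So 71.2 = 55.521 + μ × 92.403, giving μ = (71.2 − 55.521) / 92.403 = 0.1697.

0.17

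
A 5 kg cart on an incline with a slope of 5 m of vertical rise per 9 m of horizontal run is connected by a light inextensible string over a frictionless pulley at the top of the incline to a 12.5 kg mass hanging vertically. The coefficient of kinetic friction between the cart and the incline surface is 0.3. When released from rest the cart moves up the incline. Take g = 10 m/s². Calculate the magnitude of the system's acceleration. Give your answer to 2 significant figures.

5.0 m/s²

For the cart on the incline: the weight component along the slope is m₁g sin 29.05° = 5 × 10 × 0.4856 = 24.280 N and the normal force is N = m₁g cos 29.05° = 43.708 N.
Kinetic friction opposes the cart's motion up the incline: f = μN = 0.3 × 43.708 = 13.112 N acting down the slope.
Newton's second law for the cart (up-slope positive): T − 24.280 − 13.112 = 5 a. For the hanging mass (downward positive): 12.5 × 10 − T = 12.5 a.
Adding the two equations eliminates T: 87.608 = 17.5 a, so a = 5.0062 m/s².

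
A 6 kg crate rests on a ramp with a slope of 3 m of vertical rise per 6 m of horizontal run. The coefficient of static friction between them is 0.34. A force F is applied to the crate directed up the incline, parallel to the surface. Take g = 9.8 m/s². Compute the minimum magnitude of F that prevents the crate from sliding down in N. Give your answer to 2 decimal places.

8.41 N

The normal force is N = mg cos 26.57° = 52.592 N. With F at its minimum the crate is on the verge of sliding down, so static friction is at its maximum μ_s N = 0.34 × 52.592 = 17.881 N and acts up the slope.
Equilibrium along the incline: F + μ_s N = mg sin 26.57°, so F = 26.296 − 17.881 = 8.415 N.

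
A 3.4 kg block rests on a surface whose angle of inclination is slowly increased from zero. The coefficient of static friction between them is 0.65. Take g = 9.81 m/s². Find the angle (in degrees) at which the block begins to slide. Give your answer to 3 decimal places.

33.024°

At the threshold of sliding, static friction is at its maximum μ_s N and exactly balances the weight component along the incline: mg sin θ = μ_s mg cos θ.
Hence tan θ = μ_s = 0.65, so θ = arctan(0.65) = 33.0239°.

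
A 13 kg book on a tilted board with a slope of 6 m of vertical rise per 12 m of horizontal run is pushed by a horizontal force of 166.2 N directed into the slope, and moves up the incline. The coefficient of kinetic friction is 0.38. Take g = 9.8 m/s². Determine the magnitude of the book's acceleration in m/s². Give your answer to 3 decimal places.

The horizontal push has components F cos 26.57° = 166.2 × 0.8944 = 148.649 N up the incline and F sin 26.57° = 166.2 × 0.4472 = 74.325 N pressing into the surface.
The normal force is therefore N = mg cos 26.57° + F sin 26.57° = 113.947 + 74.325 = 188.272 N, and kinetic friction down the slope is μN = 0.38 × 188.272 = 71.543 N.
Along the incline: F cos 26.57° − mg sin 26.57° − μN = ma, so 148.649 − 56.973 − 71.543 = 13 a, giving a = 1.5487 m/s².

1.549 m/s²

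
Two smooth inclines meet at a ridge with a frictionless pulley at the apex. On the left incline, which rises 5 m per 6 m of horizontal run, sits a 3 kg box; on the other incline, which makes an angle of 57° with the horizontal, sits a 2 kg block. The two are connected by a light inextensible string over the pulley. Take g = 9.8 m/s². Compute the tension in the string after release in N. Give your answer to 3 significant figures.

17.4 N

Resolve each weight along its own incline: the 3 kg mass has component 3 × 9.8 × sin 39.81° = 18.821 N down its slope, and the 2 kg mass has 2 × 9.8 × sin 57° = 16.438 N down its slope.
The 3 kg side's 18.821 N exceeds the other side's 16.438 N, so that mass slides down and the 2 kg mass slides up. Taking that direction as positive, Newton's second law for the whole system gives 18.821 − 16.438 = (3 + 2) a, so a = 2.383 / 5 = 0.4766 m/s².
For the 2 kg mass (up-slope positive): T − 16.438 = 2 × 0.4766, so T = 17.391 N.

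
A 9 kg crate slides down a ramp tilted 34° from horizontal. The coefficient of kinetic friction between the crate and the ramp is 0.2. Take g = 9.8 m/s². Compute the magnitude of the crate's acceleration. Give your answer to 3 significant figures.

3.86 m/s²

Resolving the weight along the incline: the component pulling the crate down the slope is mg sin 34° = 9 × 9.8 × 0.5592 = 49.321 N, and the normal force is N = mg cos 34° = 9 × 9.8 × 0.8290 = 73.118 N.
Kinetic friction acts up the slope with magnitude f = μN = 0.2 × 73.118 = 14.624 N.
Net force along the incline is 49.321 − 14.624 = 34.697 N, so a = 34.697 / 9 = 3.8552 m/s².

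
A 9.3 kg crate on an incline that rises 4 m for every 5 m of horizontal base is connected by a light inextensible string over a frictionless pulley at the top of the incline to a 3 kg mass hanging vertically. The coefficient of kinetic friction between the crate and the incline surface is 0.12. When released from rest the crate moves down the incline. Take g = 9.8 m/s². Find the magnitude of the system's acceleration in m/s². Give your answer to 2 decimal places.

For the crate on the incline: the weight component along the slope is m₁g sin 38.66° = 9.3 × 9.8 × 0.6247 = 56.935 N and the normal force is N = m₁g cos 38.66° = 71.168 N.
Kinetic friction opposes the crate's motion down the incline: f = μN = 0.12 × 71.168 = 8.540 N acting up the slope.
Newton's second law for the crate (down-slope positive): 56.935 − 8.540 − T = 9.3 a. For the hanging mass (upward positive): T − 3 × 9.8 = 3 a.
Adding the two equations eliminates T: 18.995 = 12.3 a, so a = 1.5443 m/s².

1.54 m/s²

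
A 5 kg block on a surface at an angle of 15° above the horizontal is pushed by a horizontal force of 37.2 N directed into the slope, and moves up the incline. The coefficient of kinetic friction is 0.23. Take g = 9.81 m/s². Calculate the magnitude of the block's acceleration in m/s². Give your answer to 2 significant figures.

The horizontal push has components F cos 15° = 37.2 × 0.9659 = 35.931 N up the incline and F sin 15° = 37.2 × 0.2588 = 9.627 N pressing into the surface.
The normal force is therefore N = mg cos 15° + F sin 15° = 47.377 + 9.627 = 57.004 N, and kinetic friction down the slope is μN = 0.23 × 57.004 = 13.111 N.
Along the incline: F cos 15° − mg sin 15° − μN = ma, so 35.931 − 12.694 − 13.111 = 5 a, giving a = 2.0252 m/s².

2.0 m/s²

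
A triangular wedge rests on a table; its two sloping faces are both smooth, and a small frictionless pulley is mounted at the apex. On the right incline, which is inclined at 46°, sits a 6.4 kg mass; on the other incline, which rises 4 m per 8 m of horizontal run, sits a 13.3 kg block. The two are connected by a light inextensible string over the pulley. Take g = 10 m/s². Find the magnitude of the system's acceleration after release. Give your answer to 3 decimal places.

0.682 m/s²

Resolve each weight along its own incline: the 6.4 kg mass has component 6.4 × 10 × sin 46° = 46.038 N down its slope, and the 13.3 kg mass has 13.3 × 10 × sin 26.57° = 59.479 N down its slope.
The 13.3 kg side's 59.479 N exceeds the other side's 46.038 N, so that mass slides down and the 6.4 kg mass slides up. Taking that direction as positive, Newton's second law for the whole system gives 59.479 − 46.038 = (6.4 + 13.3) a, so a = 13.441 / 19.7 = 0.6823 m/s².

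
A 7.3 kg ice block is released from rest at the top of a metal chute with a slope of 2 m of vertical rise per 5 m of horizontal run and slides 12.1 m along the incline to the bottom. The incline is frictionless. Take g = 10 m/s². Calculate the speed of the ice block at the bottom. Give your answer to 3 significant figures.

The weight component along the incline is mg sin 21.80° = 27.112 N and the normal force is N = mg cos 21.80° = 67.779 N.
With no friction, a = g sin 21.80° = 3.7139 m/s².
Starting from rest over a distance of 12.1 m, v² = 2aL = 2 × 3.7139 × 12.1 = 89.8764, so v = 9.4803 m/s.

9.48 m/s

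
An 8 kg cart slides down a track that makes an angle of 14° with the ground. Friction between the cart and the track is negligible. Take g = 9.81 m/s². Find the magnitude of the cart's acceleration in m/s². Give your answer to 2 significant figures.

2.4 m/s²

Resolving the weight along the incline: the component pulling the cart down the slope is mg sin 14° = 8 × 9.81 × 0.2419 = 18.984 N, and the normal force is N = mg cos 14° = 8 × 9.81 × 0.9703 = 76.149 N.
With no friction the net force along the incline is 18.984 N, so a = g sin 14° = 18.984 / 8 = 2.3730 m/s².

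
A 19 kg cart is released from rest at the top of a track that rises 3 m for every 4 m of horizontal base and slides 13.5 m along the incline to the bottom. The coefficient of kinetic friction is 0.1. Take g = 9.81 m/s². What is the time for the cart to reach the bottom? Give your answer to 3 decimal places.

2.301 s

The weight component along the incline is mg sin 36.87° = 111.834 N and the normal force is N = mg cos 36.87° = 149.112 N.
Friction up the slope is f = μN = 0.1 × 149.112 = 14.911 N, so the net downslope force is 111.834 − 14.911 = 96.923 N and a = 96.923 / 19 = 5.1012 m/s².
Starting from rest, L = ½at², so t = √(2L/a) = √(2 × 13.5 / 5.1012) = 2.3006 s.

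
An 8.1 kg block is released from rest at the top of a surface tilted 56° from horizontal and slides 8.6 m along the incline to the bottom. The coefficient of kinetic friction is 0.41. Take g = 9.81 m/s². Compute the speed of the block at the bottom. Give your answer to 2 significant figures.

The weight component along the incline is mg sin 56° = 65.876 N and the normal force is N = mg cos 56° = 44.434 N.
Friction up the slope is f = μN = 0.41 × 44.434 = 18.218 N, so the net downslope force is 65.876 − 18.218 = 47.658 N and a = 47.658 / 8.1 = 5.8837 m/s².
Starting from rest over a distance of 8.6 m, v² = 2aL = 2 × 5.8837 × 8.6 = 101.1996, so v = 10.0598 m/s.

10 m/s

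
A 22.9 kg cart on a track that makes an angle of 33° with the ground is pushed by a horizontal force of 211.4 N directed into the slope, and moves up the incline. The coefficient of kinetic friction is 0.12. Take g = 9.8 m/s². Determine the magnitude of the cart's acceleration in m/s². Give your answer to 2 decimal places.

The horizontal push has components F cos 33° = 211.4 × 0.8387 = 177.301 N up the incline and F sin 33° = 211.4 × 0.5446 = 115.128 N pressing into the surface.
The normal force is therefore N = mg cos 33° + F sin 33° = 188.221 + 115.128 = 303.349 N, and kinetic friction down the slope is μN = 0.12 × 303.349 = 36.402 N.
Along the incline: F cos 33° − mg sin 33° − μN = ma, so 177.301 − 122.219 − 36.402 = 22.9 a, giving a = 0.8157 m/s².

0.82 m/s²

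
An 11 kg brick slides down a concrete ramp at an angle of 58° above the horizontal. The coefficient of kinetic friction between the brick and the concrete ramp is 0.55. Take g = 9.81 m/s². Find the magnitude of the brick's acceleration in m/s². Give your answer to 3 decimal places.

5.460 m/s²

Resolving the weight along the incline: the component pulling the brick down the slope is mg sin 58° = 11 × 9.81 × 0.8480 = 91.508 N, and the normal force is N = mg cos 58° = 11 × 9.81 × 0.5299 = 57.182 N.
Kinetic friction acts up the slope with magnitude f = μN = 0.55 × 57.182 = 31.450 N.
Net force along the incline is 91.508 − 31.450 = 60.058 N, so a = 60.058 / 11 = 5.4598 m/s².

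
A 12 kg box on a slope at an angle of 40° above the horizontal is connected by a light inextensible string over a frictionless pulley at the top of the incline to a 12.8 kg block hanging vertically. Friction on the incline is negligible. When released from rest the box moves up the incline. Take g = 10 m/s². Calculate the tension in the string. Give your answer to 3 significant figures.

102 N

For the box on the incline: the weight component along the slope is m₁g sin 40° = 12 × 10 × 0.6428 = 77.136 N and the normal force is N = m₁g cos 40° = 91.925 N.
Newton's second law for the box (up-slope positive): T − 77.136 = 12 a. For the hanging block (downward positive): 12.8 × 10 − T = 12.8 a.
Adding the two equations eliminates T: 50.864 = 24.8 a, so a = 2.0510 m/s².
Then from the hanging block's equation, T = 12.8 × (10 − 2.0510) = 101.747 N.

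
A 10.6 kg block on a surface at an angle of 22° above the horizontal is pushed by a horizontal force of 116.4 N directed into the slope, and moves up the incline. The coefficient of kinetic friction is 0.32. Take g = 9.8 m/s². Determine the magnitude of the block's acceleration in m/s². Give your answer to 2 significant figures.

2.3 m/s²

The horizontal push has components F cos 22° = 116.4 × 0.9272 = 107.926 N up the incline and F sin 22° = 116.4 × 0.3746 = 43.603 N pressing into the surface.
The normal force is therefore N = mg cos 22° + F sin 22° = 96.318 + 43.603 = 139.921 N, and kinetic friction down the slope is μN = 0.32 × 139.921 = 44.775 N.
Along the incline: F cos 22° − mg sin 22° − μN = ma, so 107.926 − 38.913 − 44.775 = 10.6 a, giving a = 2.2866 m/s².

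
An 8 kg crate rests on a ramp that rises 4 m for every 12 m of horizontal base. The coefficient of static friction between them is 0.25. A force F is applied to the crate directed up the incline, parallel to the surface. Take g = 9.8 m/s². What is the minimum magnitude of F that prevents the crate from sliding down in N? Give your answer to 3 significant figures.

6.20 N

The normal force is N = mg cos 18.43° = 74.377 N. With F at its minimum the crate is on the verge of sliding down, so static friction is at its maximum μ_s N = 0.25 × 74.377 = 18.594 N and acts up the slope.
Equilibrium along the incline: F + μ_s N = mg sin 18.43°, so F = 24.792 − 18.594 = 6.198 N.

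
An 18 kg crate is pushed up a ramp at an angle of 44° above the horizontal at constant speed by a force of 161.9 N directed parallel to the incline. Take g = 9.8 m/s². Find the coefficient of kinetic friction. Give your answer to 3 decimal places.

0.310

At constant speed ΣF = 0 along the incline. The applied 161.9 N acts up the slope; the weight component mg sin 44° = 122.538 N and kinetic friction μN both act down the slope.
So 161.9 = 122.538 + μ × 126.892, giving μ = (161.9 − 122.538) / 126.892 = 0.3102.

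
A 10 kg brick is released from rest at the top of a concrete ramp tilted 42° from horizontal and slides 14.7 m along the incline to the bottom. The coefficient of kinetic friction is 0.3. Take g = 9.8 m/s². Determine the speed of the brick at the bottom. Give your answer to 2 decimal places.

11.34 m/s

The weight component along the incline is mg sin 42° = 65.575 N and the normal force is N = mg cos 42° = 72.828 N.
Friction up the slope is f = μN = 0.3 × 72.828 = 21.848 N, so the net downslope force is 65.575 − 21.848 = 43.727 N and a = 43.727 / 10 = 4.3727 m/s².
Starting from rest over a distance of 14.7 m, v² = 2aL = 2 × 4.3727 × 14.7 = 128.5574, so v = 11.3383 m/s.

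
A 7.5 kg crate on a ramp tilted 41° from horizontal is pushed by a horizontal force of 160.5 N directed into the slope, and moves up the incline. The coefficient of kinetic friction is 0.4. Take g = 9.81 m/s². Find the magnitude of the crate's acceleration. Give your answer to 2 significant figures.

The horizontal push has components F cos 41° = 160.5 × 0.7547 = 121.129 N up the incline and F sin 41° = 160.5 × 0.6561 = 105.304 N pressing into the surface.
The normal force is therefore N = mg cos 41° + F sin 41° = 55.527 + 105.304 = 160.831 N, and kinetic friction down the slope is μN = 0.4 × 160.831 = 64.332 N.
Along the incline: F cos 41° − mg sin 41° − μN = ma, so 121.129 − 48.273 − 64.332 = 7.5 a, giving a = 1.1365 m/s².

1.1 m/s²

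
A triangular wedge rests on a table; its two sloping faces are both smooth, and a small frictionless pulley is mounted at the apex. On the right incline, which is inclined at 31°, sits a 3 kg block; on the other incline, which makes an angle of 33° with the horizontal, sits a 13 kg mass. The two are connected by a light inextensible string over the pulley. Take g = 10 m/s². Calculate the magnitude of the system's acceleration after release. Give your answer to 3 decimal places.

Resolve each weight along its own incline: the 3 kg mass has component 3 × 10 × sin 31° = 15.451 N down its slope, and the 13 kg mass has 13 × 10 × sin 33° = 70.803 N down its slope.
The 13 kg side's 70.803 N exceeds the other side's 15.451 N, so that mass slides down and the 3 kg mass slides up. Taking that direction as positive, Newton's second law for the whole system gives 70.803 − 15.451 = (3 + 13) a, so a = 55.352 / 16 = 3.4595 m/s².

3.459 m/s²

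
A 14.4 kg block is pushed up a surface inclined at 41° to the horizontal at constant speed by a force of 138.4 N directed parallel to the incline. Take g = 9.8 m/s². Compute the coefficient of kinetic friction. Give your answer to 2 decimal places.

0.43

At constant speed ΣF = 0 along the incline. The applied 138.4 N acts up the slope; the weight component mg sin 41° = 92.583 N and kinetic friction μN both act down the slope.
So 138.4 = 92.583 + μ × 106.505, giving μ = (138.4 − 92.583) / 106.505 = 0.4302.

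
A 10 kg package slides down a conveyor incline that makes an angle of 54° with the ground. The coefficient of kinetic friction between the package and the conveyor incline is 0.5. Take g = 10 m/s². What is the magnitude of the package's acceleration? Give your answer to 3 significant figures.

5.15 m/s²

Resolving the weight along the incline: the component pulling the package down the slope is mg sin 54° = 10 × 10 × 0.8090 = 80.900 N, and the normal force is N = mg cos 54° = 10 × 10 × 0.5878 = 58.780 N.
Kinetic friction acts up the slope with magnitude f = μN = 0.5 × 58.780 = 29.390 N.
Net force along the incline is 80.900 − 29.390 = 51.510 N, so a = 51.510 / 10 = 5.1510 m/s².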